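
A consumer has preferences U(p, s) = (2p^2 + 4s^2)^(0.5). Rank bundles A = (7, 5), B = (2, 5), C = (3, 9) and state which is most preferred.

Evaluate utility at each bundle:
U(A) = 14.071.
U(B) = 10.392.
U(C) = 18.493.
Highest utility is C, so C ≻ A ≻ B.

Bundle C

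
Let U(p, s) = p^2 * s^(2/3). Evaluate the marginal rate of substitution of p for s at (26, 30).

MRS = 45/13

MU_p = 2·p·s^(2/3) and MU_s = 2/3·p^2·s^(-1/3).
MRS = MU_p/MU_s = (3)·s/p.
At (26, 30): MRS = 45/13.
The indifference curve has slope −45/13 at this bundle.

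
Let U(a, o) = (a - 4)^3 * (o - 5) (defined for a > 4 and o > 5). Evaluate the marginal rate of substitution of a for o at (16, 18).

MU_a = 3·(a−4)^2·(o−5), MU_o = (a−4)^3.
MRS = (3/1)·(o−5)/(a−4).
At (16, 18): MRS = 3.25.
That is, one extra unit of a is worth 3.25 units of o at the margin.

MRS = 3.25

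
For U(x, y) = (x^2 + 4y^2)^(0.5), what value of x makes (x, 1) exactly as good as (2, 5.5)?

U depends on (x, y) only through S = x^2 + 4y^2, so equal utility means equal S. At (2, 5.5): S = 125.
With y = 1: 4·1^2 = 4, so x^2 = 125 − 4 = 121.
Hence x = √121 = 11.
Check: U(11, 1) = 11.1803.

x = 11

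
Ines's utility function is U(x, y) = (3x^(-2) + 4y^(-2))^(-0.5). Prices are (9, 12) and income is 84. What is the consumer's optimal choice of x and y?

x* = 4, y* = 4

For CES with ρ = -2, MRS = (3/4)·(y/x)^3.
Tangency: set MRS = p_x/p_y = 9/12 = 0.75.
So (y/x)^3 = 1; taking the cube root, y/x = 1, i.e. y = x.
Substitute into the budget 9·x + 12·y = 84: 21·x = 84, so x* = 4 and y* = 4.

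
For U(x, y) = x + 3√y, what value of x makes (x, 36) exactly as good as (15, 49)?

U(15, 49) = 36.
Set U(x, 36) = 36 and solve.
With y = 36: √36 = 6, so x = 36 − 3·6 = 18.
Check: U(18, 36) = 36.

x = 18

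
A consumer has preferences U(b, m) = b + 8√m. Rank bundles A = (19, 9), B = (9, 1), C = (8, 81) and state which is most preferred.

Bundle C

Evaluate utility at each bundle:
U(A) = 43.000.
U(B) = 17.000.
U(C) = 80.000.
Highest utility is C, so C ≻ A ≻ B.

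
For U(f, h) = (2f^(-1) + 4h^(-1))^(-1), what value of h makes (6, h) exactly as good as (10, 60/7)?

h = 12

U depends on (f, h) only through S = 2f^(-1) + 4h^(-1), so equal utility means equal S. At (10, 60/7): S = 2/3.
With f = 6: 2·6^(-1) = 1/3, so 4h^(-1) = 2/3 − 1/3 = 1/3, i.e. h^(-1) = 1/12.
Hence h = 1/(1/12) = 12.
Check: U(6, 12) = 1.5.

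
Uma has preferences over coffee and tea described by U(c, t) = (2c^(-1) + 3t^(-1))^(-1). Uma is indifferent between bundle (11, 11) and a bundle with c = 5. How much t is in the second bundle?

U depends on (c, t) only through S = 2c^(-1) + 3t^(-1), so equal utility means equal S. At (11, 11): S = 5/11.
With c = 5: 2·5^(-1) = 0.4, so 3t^(-1) = 5/11 − 0.4 = 3/55, i.e. t^(-1) = 1/55.
Hence t = 1/(1/55) = 55.
Check: U(5, 55) = 2.2.

t = 55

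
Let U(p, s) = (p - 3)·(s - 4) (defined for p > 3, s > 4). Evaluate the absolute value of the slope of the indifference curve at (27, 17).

MRS = 13/24

MU_p = (s−4), MU_s = (p−3).
MRS = (s−4)/(p−3).
At (27, 17): MRS = 13/24.
The indifference curve has slope −13/24 at this bundle.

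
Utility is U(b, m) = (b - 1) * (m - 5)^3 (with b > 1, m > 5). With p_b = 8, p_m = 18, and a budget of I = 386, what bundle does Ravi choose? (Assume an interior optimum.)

b* = 10, m* = 17

MU_b = (m−5)^3, MU_m = 3·(b−1)·(m−5)^2.
MRS = (1/3)·(m−5)/(b−1).
Tangency: set MRS = p_b/p_m = 8/18 = 4/9.
So (1/3)·(m − 5)/(b − 1) = 4/9, i.e. (m − 5) = (4/3)·(b − 1).
Rewrite the budget in excess-of-subsistence terms: 8·(b − 1) + 18·(m − 5) = 386 − 8·1 − 18·5 = 288.
Substituting, 32·(b − 1) = 288, so b − 1 = 9 and b* = 10.
Then m − 5 = (4/3)·9 = 12, so m* = 17.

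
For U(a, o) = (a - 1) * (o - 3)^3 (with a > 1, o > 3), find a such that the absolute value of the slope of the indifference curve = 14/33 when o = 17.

MU_a = (o−3)^3, MU_o = 3·(a−1)·(o−3)^2.
MRS = (1/3)·(o−3)/(a−1).
Substitute o = 17: MRS = (14/3)/(a − 1). Setting this equal to 14/33 gives a − 1 = (14/3)/(14/33) = 11, so a = 12.

a = 12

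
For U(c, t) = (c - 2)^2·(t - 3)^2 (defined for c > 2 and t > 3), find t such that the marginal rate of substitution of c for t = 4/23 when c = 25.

MU_c = 2·(c−2)·(t−3)^2, MU_t = 2·(c−2)^2·(t−3).
MRS = (t−3)/(c−2).
Substitute c = 25: MRS = (t − 3)/23. Setting this equal to 4/23 gives t − 3 = (4/23)·23 = 4, so t = 7.

t = 7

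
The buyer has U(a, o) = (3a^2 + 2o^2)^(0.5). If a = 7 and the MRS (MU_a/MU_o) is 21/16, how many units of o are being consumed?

For CES with ρ = 2, MRS = (3/2)·(o/a)^(-1).
Setting (3/2)·(o/7)^(-1) = 21/16 gives (o/7)^(-1) = 0.875, so o/7 = 8/7 and o = 8.

o = 8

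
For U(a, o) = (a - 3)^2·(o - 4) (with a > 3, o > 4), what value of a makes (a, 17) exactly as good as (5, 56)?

a = 7

U(5, 56) = 208.
Set U(a, 17) = 208 and solve.
With o = 17: (17 − 4) = 13, so (a − 3)^2 = 208/13 = 16.
Taking the square root (with a > 3): a − 3 = 4, so a = 7.
Check: U(7, 17) = 208.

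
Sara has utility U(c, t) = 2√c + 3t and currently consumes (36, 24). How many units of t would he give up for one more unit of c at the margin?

MU_c = 2/(2√c), MU_t = 3.
MRS = 2/(2√c) ÷ 3.
At (36, 24): MRS = 1/18.
The indifference curve has slope −1/18 at this bundle.

MRS = 1/18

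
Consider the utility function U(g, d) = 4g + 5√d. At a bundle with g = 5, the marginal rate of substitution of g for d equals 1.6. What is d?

MU_g = 4, MU_d = 5/(2√d).
MRS = 4 ÷ (5/(2√d)).
MRS depends only on d: 1.6·√d = 1.6 ⇒ √d = 1.6/1.6 = 1 ⇒ d = 1.

d = 1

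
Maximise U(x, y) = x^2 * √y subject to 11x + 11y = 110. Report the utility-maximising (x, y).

x* = 8, y* = 2

MU_x = 2·x·√y and MU_y = 0.5·x^2·y^(-0.5).
MRS = MU_x/MU_y = (4)·y/x.
Tangency: set MRS = p_x/p_y = 11/11 = 1.
So (4)·y/x = 1, i.e. y = 0.25·x.
Substitute into the budget 11·x + 11·y = 110: 13.75·x = 110, so x* = 8.
Then y* = 0.25·8 = 2.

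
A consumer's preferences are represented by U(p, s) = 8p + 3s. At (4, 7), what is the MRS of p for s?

MRS = 8/3

MU_p = 8, MU_s = 3, so MRS = 8/3 at every bundle.
At (4, 7): MRS = 8/3.
The indifference curve has slope −8/3 at this bundle.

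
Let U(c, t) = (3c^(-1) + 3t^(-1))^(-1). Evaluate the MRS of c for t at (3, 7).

For CES with ρ = -1, MRS = (t/c)^2.
At (3, 7): MRS = 49/9.
That is, one extra unit of c is worth 49/9 units of t at the margin.

MRS = 49/9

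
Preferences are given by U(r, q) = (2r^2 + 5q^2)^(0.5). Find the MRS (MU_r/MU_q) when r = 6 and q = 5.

For CES with ρ = 2, MRS = (2/5)·(q/r)^(-1).
At (6, 5): MRS = 12/25.
That is, one extra unit of r is worth 12/25 units of q at the margin.

MRS = 12/25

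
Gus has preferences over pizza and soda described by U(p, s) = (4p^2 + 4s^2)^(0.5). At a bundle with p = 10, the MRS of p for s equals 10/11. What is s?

s = 11

For CES with ρ = 2, MRS = (s/p)^(-1).
Setting (s/10)^(-1) = 10/11 gives s/10 = 1.1 and s = 11.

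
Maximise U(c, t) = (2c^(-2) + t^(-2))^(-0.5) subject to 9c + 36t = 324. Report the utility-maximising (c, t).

c* = 12, t* = 6

For CES with ρ = -2, MRS = (2/1)·(t/c)^3.
Tangency: set MRS = p_c/p_t = 9/36 = 0.25.
So (t/c)^3 = 0.125; taking the cube root, t/c = 0.5, i.e. t = 0.5·c.
Substitute into the budget 9·c + 36·t = 324: 27·c = 324, so c* = 12 and t* = 0.5·12 = 6.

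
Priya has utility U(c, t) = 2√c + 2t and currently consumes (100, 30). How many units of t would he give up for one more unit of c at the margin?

MRS = 0.05

MU_c = 2/(2√c), MU_t = 2.
MRS = 2/(2√c) ÷ 2.
At (100, 30): MRS = 0.05.
So at (100, 30) the consumer would give up 0.05 units of t for one more unit of c.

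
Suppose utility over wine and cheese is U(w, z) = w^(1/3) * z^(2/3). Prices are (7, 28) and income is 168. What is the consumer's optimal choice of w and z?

w* = 8, z* = 4

MU_w = 1/3·w^(-2/3)·z^(2/3) and MU_z = 2/3·w^(1/3)·z^(-1/3).
MRS = MU_w/MU_z = (0.5)·z/w.
Tangency: set MRS = p_w/p_z = 7/28 = 0.25.
So (0.5)·z/w = 0.25, i.e. z = 0.5·w.
Substitute into the budget 7·w + 28·z = 168: 21·w = 168, so w* = 8.
Then z* = 0.5·8 = 4.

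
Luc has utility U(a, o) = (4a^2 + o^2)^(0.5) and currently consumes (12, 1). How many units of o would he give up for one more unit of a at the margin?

MRS = 48

For CES with ρ = 2, MRS = (4/1)·(o/a)^(-1).
At (12, 1): MRS = 48.
So at (12, 1) the consumer would give up 48 units of o for one more unit of a.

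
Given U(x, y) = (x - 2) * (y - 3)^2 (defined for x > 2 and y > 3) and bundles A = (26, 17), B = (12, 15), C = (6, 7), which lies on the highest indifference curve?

Bundle A

Evaluate utility at each bundle:
U(A) = 4704.
U(B) = 1440.
U(C) = 64.
Highest utility is A, so A ≻ B ≻ C.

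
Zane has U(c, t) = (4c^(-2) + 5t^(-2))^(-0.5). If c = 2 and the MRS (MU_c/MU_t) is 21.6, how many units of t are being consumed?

t = 6

For CES with ρ = -2, MRS = (4/5)·(t/c)^3.
Setting (4/5)·(t/2)^3 = 21.6 gives (t/2)^3 = 27, so t/2 = 3 and t = 6.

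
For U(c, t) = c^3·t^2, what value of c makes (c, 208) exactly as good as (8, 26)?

U(8, 26) = 346112.
Set U(c, 208) = 346112 and solve.
With t = 208: 208^2 = 43264, so c^3 = 346112/43264 = 8; taking the cube root, c = 2.
Check: U(2, 208) = 346112.

c = 2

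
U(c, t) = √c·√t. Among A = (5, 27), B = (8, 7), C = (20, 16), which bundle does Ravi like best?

Bundle C

Evaluate utility at each bundle:
U(A) = 11.619.
U(B) = 7.483.
U(C) = 17.889.
Highest utility is C, so C ≻ A ≻ B.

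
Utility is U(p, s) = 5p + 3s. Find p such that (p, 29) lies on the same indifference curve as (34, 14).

U(34, 14) = 212.
Set U(p, 29) = 212 and solve.
5p + 3·29 = 212 ⇒ 5p = 125 ⇒ p = 25.
Check: U(25, 29) = 212.

p = 25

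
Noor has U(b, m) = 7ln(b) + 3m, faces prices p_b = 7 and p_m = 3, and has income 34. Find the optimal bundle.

MU_b = 7/b, MU_m = 3.
MRS = 7/b ÷ 3.
Tangency: set MRS = p_b/p_m = 7/3.
MRS depends only on b: (7/3)/b = 7/3 ⇒ b* = (7/3)/(7/3) = 1.
From the budget, 3·m = 34 − 7·1 = 27, so m* = 9.

b* = 1, m* = 9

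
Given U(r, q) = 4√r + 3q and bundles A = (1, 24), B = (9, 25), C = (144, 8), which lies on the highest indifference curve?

Bundle B

Evaluate utility at each bundle:
U(A) = 76.000.
U(B) = 87.000.
U(C) = 72.000.
Highest utility is B, so B ≻ A ≻ C.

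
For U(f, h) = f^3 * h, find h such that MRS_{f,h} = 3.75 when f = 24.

h = 30

MU_f = 3·f^2·h and MU_h = f^3.
MRS = MU_f/MU_h = (3/1)·h/f.
Substitute f = 24: MRS = h/8. Setting h/8 = 3.75 gives h = 3.75·8 = 30.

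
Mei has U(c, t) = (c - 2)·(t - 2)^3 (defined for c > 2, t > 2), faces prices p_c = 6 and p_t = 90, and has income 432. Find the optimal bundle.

MU_c = (t−2)^3, MU_t = 3·(c−2)·(t−2)^2.
MRS = (1/3)·(t−2)/(c−2).
Tangency: set MRS = p_c/p_t = 6/90 = 1/15.
So (1/3)·(t − 2)/(c − 2) = 1/15, i.e. (t − 2) = 0.2·(c − 2).
Rewrite the budget in excess-of-subsistence terms: 6·(c − 2) + 90·(t − 2) = 432 − 6·2 − 90·2 = 240.
Substituting, 24·(c − 2) = 240, so c − 2 = 10 and c* = 12.
Then t − 2 = 0.2·10 = 2, so t* = 4.

c* = 12, t* = 4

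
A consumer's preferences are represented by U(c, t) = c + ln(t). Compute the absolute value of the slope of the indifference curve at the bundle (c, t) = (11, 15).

MRS = 15

MU_c = 1, MU_t = 1/t.
MRS = 1 ÷ (1/t).
At (11, 15): MRS = 15.
So at (11, 15) the consumer would give up 15 units of t for one more unit of c.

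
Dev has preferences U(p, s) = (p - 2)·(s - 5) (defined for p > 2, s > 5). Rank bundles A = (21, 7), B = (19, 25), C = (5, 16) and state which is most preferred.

Bundle B

Evaluate utility at each bundle:
U(A) = 38.
U(B) = 340.
U(C) = 33.
Highest utility is B, so B ≻ A ≻ C.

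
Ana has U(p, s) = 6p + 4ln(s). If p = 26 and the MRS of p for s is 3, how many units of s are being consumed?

s = 2

MU_p = 6, MU_s = 4/s.
MRS = 6 ÷ (4/s).
MRS depends only on s: 1.5·s = 3 ⇒ s = 3/1.5 = 2.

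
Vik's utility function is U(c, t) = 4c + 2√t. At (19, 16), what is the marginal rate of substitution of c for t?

MRS = 16

MU_c = 4, MU_t = 2/(2√t).
MRS = 4 ÷ (2/(2√t)).
At (19, 16): MRS = 16.
So at (19, 16) the consumer would give up 16 units of t for one more unit of c.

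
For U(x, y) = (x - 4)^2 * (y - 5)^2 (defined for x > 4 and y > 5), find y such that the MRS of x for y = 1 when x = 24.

MU_x = 2·(x−4)·(y−5)^2, MU_y = 2·(x−4)^2·(y−5).
MRS = (y−5)/(x−4).
Substitute x = 24: MRS = (y − 5)/20. Setting this equal to 1 gives y − 5 = 1·20 = 20, so y = 25.

y = 25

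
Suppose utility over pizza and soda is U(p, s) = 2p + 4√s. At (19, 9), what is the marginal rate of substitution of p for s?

MRS = 3

MU_p = 2, MU_s = 4/(2√s).
MRS = 2 ÷ (4/(2√s)).
At (19, 9): MRS = 3.
So at (19, 9) the consumer would give up 3 units of s for one more unit of p.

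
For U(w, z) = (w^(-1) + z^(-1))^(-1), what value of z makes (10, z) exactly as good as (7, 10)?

U depends on (w, z) only through S = w^(-1) + z^(-1), so equal utility means equal S. At (7, 10): S = 17/70.
With w = 10: 10^(-1) = 0.1, so z^(-1) = 17/70 − 0.1 = 1/7.
Hence z = 1/(1/7) = 7.
Check: U(10, 7) = 4.1176.

z = 7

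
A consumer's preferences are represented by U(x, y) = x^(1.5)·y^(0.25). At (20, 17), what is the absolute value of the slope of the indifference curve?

MU_x = 1.5·√x·y^(0.25) and MU_y = 0.25·x^(1.5)·y^(-0.75).
MRS = MU_x/MU_y = (6)·y/x.
At (20, 17): MRS = 5.1.
The indifference curve has slope −5.1 at this bundle.

MRS = 5.1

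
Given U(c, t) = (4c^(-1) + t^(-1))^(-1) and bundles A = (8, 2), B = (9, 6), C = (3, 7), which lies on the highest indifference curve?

Evaluate utility at each bundle:
U(A) = 1.000.
U(B) = 1.636.
U(C) = 0.677.
Highest utility is B, so B ≻ A ≻ C.

Bundle B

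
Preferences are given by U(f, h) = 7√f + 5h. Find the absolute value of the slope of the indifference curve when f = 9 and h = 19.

MRS = 7/30

MU_f = 7/(2√f), MU_h = 5.
MRS = 7/(2√f) ÷ 5.
At (9, 19): MRS = 7/30.
So at (9, 19) the consumer would give up 7/30 units of h for one more unit of f.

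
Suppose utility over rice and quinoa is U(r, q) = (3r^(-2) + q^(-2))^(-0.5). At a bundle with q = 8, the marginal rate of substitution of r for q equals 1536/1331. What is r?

r = 11

For CES with ρ = -2, MRS = (3/1)·(q/r)^3.
Setting (3/1)·(8/r)^3 = 1536/1331 gives (8/r)^3 = 512/1331, so 8/r = 8/11 and r = 11.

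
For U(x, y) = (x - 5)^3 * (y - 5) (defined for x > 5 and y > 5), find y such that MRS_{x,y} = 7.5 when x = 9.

y = 15

MU_x = 3·(x−5)^2·(y−5), MU_y = (x−5)^3.
MRS = (3/1)·(y−5)/(x−5).
Substitute x = 9: MRS = (y − 5)/(4/3). Setting this equal to 7.5 gives y − 5 = 7.5·(4/3) = 10, so y = 15.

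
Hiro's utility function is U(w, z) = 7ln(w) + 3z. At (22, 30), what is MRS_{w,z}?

MU_w = 7/w, MU_z = 3.
MRS = 7/w ÷ 3.
At (22, 30): MRS = 7/66.
That is, one extra unit of w is worth 7/66 units of z at the margin.

MRS = 7/66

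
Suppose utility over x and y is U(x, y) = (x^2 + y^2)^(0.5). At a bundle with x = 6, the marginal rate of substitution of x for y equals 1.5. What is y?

For CES with ρ = 2, MRS = (y/x)^(-1).
Setting (y/6)^(-1) = 1.5 gives y/6 = 2/3 and y = 4.

y = 4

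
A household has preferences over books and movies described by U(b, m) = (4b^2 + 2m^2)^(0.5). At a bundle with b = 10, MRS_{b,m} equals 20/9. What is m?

m = 9

For CES with ρ = 2, MRS = (4/2)·(m/b)^(-1).
Setting (4/2)·(m/10)^(-1) = 20/9 gives (m/10)^(-1) = 10/9, so m/10 = 0.9 and m = 9.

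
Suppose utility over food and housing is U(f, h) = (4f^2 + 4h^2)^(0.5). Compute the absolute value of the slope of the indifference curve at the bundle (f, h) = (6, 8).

MRS = 0.75

For CES with ρ = 2, MRS = (h/f)^(-1).
At (6, 8): MRS = 0.75.
The indifference curve has slope −0.75 at this bundle.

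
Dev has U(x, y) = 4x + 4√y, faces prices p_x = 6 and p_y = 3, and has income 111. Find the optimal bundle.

x* = 18, y* = 1

MU_x = 4, MU_y = 4/(2√y).
MRS = 4 ÷ (4/(2√y)).
Tangency: set MRS = p_x/p_y = 6/3 = 2.
MRS depends only on y: 2·√y = 2 ⇒ √y = 2/2 = 1 ⇒ y* = 1.
From the budget, 6·x = 111 − 3·1 = 108, so x* = 18.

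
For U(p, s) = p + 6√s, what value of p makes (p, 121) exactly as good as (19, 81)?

U(19, 81) = 73.
Set U(p, 121) = 73 and solve.
With s = 121: √121 = 11, so p = 73 − 6·11 = 7.
Check: U(7, 121) = 73.

p = 7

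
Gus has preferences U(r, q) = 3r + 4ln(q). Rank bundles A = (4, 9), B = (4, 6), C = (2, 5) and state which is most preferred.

Bundle A

Evaluate utility at each bundle:
U(A) = 20.789.
U(B) = 19.167.
U(C) = 12.438.
Highest utility is A, so A ≻ B ≻ C.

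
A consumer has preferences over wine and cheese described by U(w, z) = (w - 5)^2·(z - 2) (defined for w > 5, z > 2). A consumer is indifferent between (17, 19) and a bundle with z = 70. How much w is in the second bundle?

U(17, 19) = 2448.
Set U(w, 70) = 2448 and solve.
With z = 70: (70 − 2) = 68, so (w − 5)^2 = 2448/68 = 36.
Taking the square root (with w > 5): w − 5 = 6, so w = 11.
Check: U(11, 70) = 2448.

w = 11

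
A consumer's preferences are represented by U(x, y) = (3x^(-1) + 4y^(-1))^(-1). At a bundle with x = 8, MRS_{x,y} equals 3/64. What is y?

y = 2

For CES with ρ = -1, MRS = (3/4)·(y/x)^2.
Setting (3/4)·(y/8)^2 = 3/64 gives (y/8)^2 = 1/16, so y/8 = 0.25 and y = 2.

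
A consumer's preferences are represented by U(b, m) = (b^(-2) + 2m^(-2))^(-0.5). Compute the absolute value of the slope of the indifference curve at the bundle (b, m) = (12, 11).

MRS = 1331/3456

For CES with ρ = -2, MRS = (1/2)·(m/b)^3.
At (12, 11): MRS = 1331/3456.
The indifference curve has slope −1331/3456 at this bundle.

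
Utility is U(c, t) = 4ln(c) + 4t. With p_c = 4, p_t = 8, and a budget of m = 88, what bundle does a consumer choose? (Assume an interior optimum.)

MU_c = 4/c, MU_t = 4.
MRS = 4/c ÷ 4.
Tangency: set MRS = p_c/p_t = 4/8 = 0.5.
MRS depends only on c: 1/c = 0.5 ⇒ c* = 1/0.5 = 2.
From the budget, 8·t = 88 − 4·2 = 80, so t* = 10.

c* = 2, t* = 10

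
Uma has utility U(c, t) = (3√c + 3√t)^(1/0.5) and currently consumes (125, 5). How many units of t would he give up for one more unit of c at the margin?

For CES with ρ = 0.5, MRS = √(t/c).
At (125, 5): MRS = 0.2.
The indifference curve has slope −0.2 at this bundle.

MRS = 0.2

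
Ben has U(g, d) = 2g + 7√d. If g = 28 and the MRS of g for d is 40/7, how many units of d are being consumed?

d = 100

MU_g = 2, MU_d = 7/(2√d).
MRS = 2 ÷ (7/(2√d)).
MRS depends only on d: (4/7)·√d = 40/7 ⇒ √d = (40/7)/(4/7) = 10 ⇒ d = 100.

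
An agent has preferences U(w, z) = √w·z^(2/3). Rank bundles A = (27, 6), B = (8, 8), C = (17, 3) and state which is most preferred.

Evaluate utility at each bundle:
U(A) = 17.157.
U(B) = 11.314.
U(C) = 8.576.
Highest utility is A, so A ≻ B ≻ C.

Bundle A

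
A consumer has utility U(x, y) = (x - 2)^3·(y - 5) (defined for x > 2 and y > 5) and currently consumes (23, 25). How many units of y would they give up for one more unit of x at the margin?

MU_x = 3·(x−2)^2·(y−5), MU_y = (x−2)^3.
MRS = (3/1)·(y−5)/(x−2).
At (23, 25): MRS = 20/7.
That is, one extra unit of x is worth 20/7 units of y at the margin.

MRS = 20/7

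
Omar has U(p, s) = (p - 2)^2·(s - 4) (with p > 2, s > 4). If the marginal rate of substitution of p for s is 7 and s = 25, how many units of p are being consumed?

p = 8

MU_p = 2·(p−2)·(s−4), MU_s = (p−2)^2.
MRS = (2/1)·(s−4)/(p−2).
Substitute s = 25: MRS = 42/(p − 2). Setting this equal to 7 gives p − 2 = 42/7 = 6, so p = 8.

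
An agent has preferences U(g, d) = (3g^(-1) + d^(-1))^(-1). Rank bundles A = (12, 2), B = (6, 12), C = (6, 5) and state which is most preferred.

Bundle B

Evaluate utility at each bundle:
U(A) = 1.333.
U(B) = 1.714.
U(C) = 1.429.
Highest utility is B, so B ≻ C ≻ A.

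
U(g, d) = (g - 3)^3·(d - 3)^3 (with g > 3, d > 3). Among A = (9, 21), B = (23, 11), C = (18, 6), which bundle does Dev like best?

Evaluate utility at each bundle:
U(A) = 1259712.
U(B) = 4096000.
U(C) = 91125.
Highest utility is B, so B ≻ A ≻ C.

Bundle B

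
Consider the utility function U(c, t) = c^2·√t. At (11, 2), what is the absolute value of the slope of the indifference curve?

MRS = 8/11

MU_c = 2·c·√t and MU_t = 0.5·c^2·t^(-0.5).
MRS = MU_c/MU_t = (4)·t/c.
At (11, 2): MRS = 8/11.
So at (11, 2) the consumer would give up 8/11 units of t for one more unit of c.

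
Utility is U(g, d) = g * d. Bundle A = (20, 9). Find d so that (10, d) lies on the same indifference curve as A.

d = 18

U(20, 9) = 180.
Set U(10, d) = 180 and solve.
With g = 10: d = 180/10 = 18.
Check: U(10, 18) = 180.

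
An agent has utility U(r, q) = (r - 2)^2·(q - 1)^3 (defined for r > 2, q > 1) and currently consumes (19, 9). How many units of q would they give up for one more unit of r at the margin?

MRS = 16/51

MU_r = 2·(r−2)·(q−1)^3, MU_q = 3·(r−2)^2·(q−1)^2.
MRS = (2/3)·(q−1)/(r−2).
At (19, 9): MRS = 16/51.
That is, one extra unit of r is worth 16/51 units of q at the margin.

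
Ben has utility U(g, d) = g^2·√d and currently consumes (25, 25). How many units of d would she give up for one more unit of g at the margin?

MU_g = 2·g·√d and MU_d = 0.5·g^2·d^(-0.5).
MRS = MU_g/MU_d = (4)·d/g.
At (25, 25): MRS = 4.
The indifference curve has slope −4 at this bundle.

MRS = 4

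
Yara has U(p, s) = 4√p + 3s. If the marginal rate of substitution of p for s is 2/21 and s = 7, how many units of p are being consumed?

MU_p = 4/(2√p), MU_s = 3.
MRS = 4/(2√p) ÷ 3.
MRS depends only on p: (2/3)/√p = 2/21 ⇒ √p = (2/3)/(2/21) = 7 ⇒ p = 49.

p = 49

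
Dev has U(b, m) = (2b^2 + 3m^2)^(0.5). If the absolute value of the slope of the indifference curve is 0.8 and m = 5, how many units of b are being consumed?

b = 6

For CES with ρ = 2, MRS = (2/3)·(m/b)^(-1).
Setting (2/3)·(5/b)^(-1) = 0.8 gives (5/b)^(-1) = 1.2, so 5/b = 5/6 and b = 6.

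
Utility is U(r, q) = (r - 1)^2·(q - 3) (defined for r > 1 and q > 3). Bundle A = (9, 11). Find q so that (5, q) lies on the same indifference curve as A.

q = 35

U(9, 11) = 512.
Set U(5, q) = 512 and solve.
With r = 5: (5 − 1)^2 = 16, so (q − 3) = 512/16 = 32.
So q = 3 + 32 = 35.
Check: U(5, 35) = 512.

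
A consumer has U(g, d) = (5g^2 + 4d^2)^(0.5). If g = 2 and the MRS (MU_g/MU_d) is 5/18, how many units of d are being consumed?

For CES with ρ = 2, MRS = (5/4)·(d/g)^(-1).
Setting (5/4)·(d/2)^(-1) = 5/18 gives (d/2)^(-1) = 2/9, so d/2 = 4.5 and d = 9.

d = 9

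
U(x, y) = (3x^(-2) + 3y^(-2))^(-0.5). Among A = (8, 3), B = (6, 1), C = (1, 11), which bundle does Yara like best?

Bundle A

Evaluate utility at each bundle:
U(A) = 1.622.
U(B) = 0.569.
U(C) = 0.575.
Highest utility is A, so A ≻ C ≻ B.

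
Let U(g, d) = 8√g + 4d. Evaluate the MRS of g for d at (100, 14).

MU_g = 8/(2√g), MU_d = 4.
MRS = 8/(2√g) ÷ 4.
At (100, 14): MRS = 0.1.
That is, one extra unit of g is worth 0.1 units of d at the margin.

MRS = 0.1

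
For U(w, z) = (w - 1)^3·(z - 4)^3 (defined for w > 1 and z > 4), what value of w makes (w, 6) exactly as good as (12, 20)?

U(12, 20) = 5451776.
Set U(w, 6) = 5451776 and solve.
With z = 6: (6 − 4)^3 = 8, so (w − 1)^3 = 5451776/8 = 681472.
Taking the cube root (with w > 1): w − 1 = 88, so w = 89.
Check: U(89, 6) = 5451776.

w = 89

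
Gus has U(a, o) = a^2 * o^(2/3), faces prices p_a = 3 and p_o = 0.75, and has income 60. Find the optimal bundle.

MU_a = 2·a·o^(2/3) and MU_o = 2/3·a^2·o^(-1/3).
MRS = MU_a/MU_o = (3)·o/a.
Tangency: set MRS = p_a/p_o = 3/0.75 = 4.
So (3)·o/a = 4, i.e. o = (4/3)·a.
Substitute into the budget 3·a + 0.75·o = 60: 4·a = 60, so a* = 15.
Then o* = (4/3)·15 = 20.

a* = 15, o* = 20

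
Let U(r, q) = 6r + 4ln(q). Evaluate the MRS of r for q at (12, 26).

MU_r = 6, MU_q = 4/q.
MRS = 6 ÷ (4/q).
At (12, 26): MRS = 39.
So at (12, 26) the consumer would give up 39 units of q for one more unit of r.

MRS = 39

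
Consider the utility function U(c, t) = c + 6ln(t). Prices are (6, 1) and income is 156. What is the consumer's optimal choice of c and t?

MU_c = 1, MU_t = 6/t.
MRS = 1 ÷ (6/t).
Tangency: set MRS = p_c/p_t = 6/1 = 6.
MRS depends only on t: (1/6)·t = 6 ⇒ t* = 6/(1/6) = 36.
From the budget, 6·c = 156 − 1·36 = 120, so c* = 20.

c* = 20, t* = 36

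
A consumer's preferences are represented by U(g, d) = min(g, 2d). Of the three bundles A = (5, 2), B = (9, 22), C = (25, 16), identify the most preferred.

Bundle C

Evaluate utility at each bundle:
U(A) = 4.
U(B) = 9.
U(C) = 25.
Highest utility is C, so C ≻ B ≻ A.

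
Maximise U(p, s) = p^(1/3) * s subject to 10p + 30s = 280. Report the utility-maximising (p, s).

p* = 7, s* = 7

MU_p = 1/3·p^(-2/3)·s and MU_s = p^(1/3).
MRS = MU_p/MU_s = (1/3)·s/p.
Tangency: set MRS = p_p/p_s = 10/30 = 1/3.
So (1/3)·s/p = 1/3, i.e. s = p.
Substitute into the budget 10·p + 30·s = 280: 40·p = 280, so p* = 7.
Then s* = 7.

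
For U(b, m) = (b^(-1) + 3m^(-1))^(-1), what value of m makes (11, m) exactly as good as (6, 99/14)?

m = 6

U depends on (b, m) only through S = b^(-1) + 3m^(-1), so equal utility means equal S. At (6, 99/14): S = 13/22.
With b = 11: 11^(-1) = 1/11, so 3m^(-1) = 13/22 − 1/11 = 0.5, i.e. m^(-1) = 1/6.
Hence m = 1/(1/6) = 6.
Check: U(11, 6) = 1.6923.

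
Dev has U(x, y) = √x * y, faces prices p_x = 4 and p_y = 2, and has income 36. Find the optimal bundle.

x* = 3, y* = 12

MU_x = 0.5·x^(-0.5)·y and MU_y = √x.
MRS = MU_x/MU_y = (0.5)·y/x.
Tangency: set MRS = p_x/p_y = 4/2 = 2.
So (0.5)·y/x = 2, i.e. y = 4·x.
Substitute into the budget 4·x + 2·y = 36: 12·x = 36, so x* = 3.
Then y* = 4·3 = 12.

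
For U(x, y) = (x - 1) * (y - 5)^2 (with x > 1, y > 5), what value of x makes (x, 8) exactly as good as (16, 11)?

x = 61

U(16, 11) = 540.
Set U(x, 8) = 540 and solve.
With y = 8: (8 − 5)^2 = 9, so (x − 1) = 540/9 = 60.
So x = 1 + 60 = 61.
Check: U(61, 8) = 540.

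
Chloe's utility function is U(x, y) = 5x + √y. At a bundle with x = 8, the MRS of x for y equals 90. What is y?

MU_x = 5, MU_y = 1/(2√y).
MRS = 5 ÷ (1/(2√y)).
MRS depends only on y: 10·√y = 90 ⇒ √y = 90/10 = 9 ⇒ y = 81.

y = 81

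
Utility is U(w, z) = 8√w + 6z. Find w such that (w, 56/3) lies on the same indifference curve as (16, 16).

w = 4

U(16, 16) = 128.
Set U(w, 56/3) = 128 and solve.
With z = 56/3: 8√w = 128 − 6·56/3 = 16, so √w = 2 and w = 4.
Check: U(4, 56/3) = 128.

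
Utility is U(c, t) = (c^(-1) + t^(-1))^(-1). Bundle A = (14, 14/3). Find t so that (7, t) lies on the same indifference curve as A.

U depends on (c, t) only through S = c^(-1) + t^(-1), so equal utility means equal S. At (14, 14/3): S = 2/7.
With c = 7: 7^(-1) = 1/7, so t^(-1) = 2/7 − 1/7 = 1/7.
Hence t = 1/(1/7) = 7.
Check: U(7, 7) = 3.5.

t = 7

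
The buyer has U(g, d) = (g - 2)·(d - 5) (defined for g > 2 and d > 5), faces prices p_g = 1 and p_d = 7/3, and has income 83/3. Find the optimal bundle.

MU_g = (d−5), MU_d = (g−2).
MRS = (d−5)/(g−2).
Tangency: set MRS = p_g/p_d = 1/(7/3) = 3/7.
So (d − 5)/(g − 2) = 3/7, i.e. (d − 5) = (3/7)·(g − 2).
Rewrite the budget in excess-of-subsistence terms: 1·(g − 2) + (7/3)·(d − 5) = 83/3 − 1·2 − (7/3)·5 = 14.
Substituting, 2·(g − 2) = 14, so g − 2 = 7 and g* = 9.
Then d − 5 = (3/7)·7 = 3, so d* = 8.

g* = 9, d* = 8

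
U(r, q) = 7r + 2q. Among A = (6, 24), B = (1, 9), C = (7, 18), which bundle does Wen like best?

Bundle A

Evaluate utility at each bundle:
U(A) = 90.
U(B) = 25.
U(C) = 85.
Highest utility is A, so A ≻ C ≻ B.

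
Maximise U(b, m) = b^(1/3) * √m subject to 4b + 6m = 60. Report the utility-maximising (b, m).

MU_b = 1/3·b^(-2/3)·√m and MU_m = 0.5·b^(1/3)·m^(-0.5).
MRS = MU_b/MU_m = (2/3)·m/b.
Tangency: set MRS = p_b/p_m = 4/6 = 2/3.
So (2/3)·m/b = 2/3, i.e. m = b.
Substitute into the budget 4·b + 6·m = 60: 10·b = 60, so b* = 6.
Then m* = 6.

b* = 6, m* = 6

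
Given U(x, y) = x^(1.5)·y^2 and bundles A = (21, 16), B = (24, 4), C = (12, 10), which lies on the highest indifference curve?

Evaluate utility at each bundle:
U(A) = 24635.927.
U(B) = 1881.208.
U(C) = 4156.922.
Highest utility is A, so A ≻ C ≻ B.

Bundle A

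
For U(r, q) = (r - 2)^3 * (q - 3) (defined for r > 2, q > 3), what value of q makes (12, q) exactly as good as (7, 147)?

q = 21

U(7, 147) = 18000.
Set U(12, q) = 18000 and solve.
With r = 12: (12 − 2)^3 = 1000, so (q − 3) = 18000/1000 = 18.
So q = 3 + 18 = 21.
Check: U(12, 21) = 18000.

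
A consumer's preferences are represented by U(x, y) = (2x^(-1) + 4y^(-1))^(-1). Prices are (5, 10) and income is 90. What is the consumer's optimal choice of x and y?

x* = 6, y* = 6

For CES with ρ = -1, MRS = (2/4)·(y/x)^2.
Tangency: set MRS = p_x/p_y = 5/10 = 0.5.
So (y/x)^2 = 1; taking the square root, y/x = 1, i.e. y = x.
Substitute into the budget 5·x + 10·y = 90: 15·x = 90, so x* = 6 and y* = 6.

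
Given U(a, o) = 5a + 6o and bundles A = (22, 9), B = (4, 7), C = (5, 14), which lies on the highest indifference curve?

Evaluate utility at each bundle:
U(A) = 164.
U(B) = 62.
U(C) = 109.
Highest utility is A, so A ≻ C ≻ B.

Bundle A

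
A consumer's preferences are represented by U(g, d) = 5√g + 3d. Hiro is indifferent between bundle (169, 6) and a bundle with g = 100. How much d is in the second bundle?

U(169, 6) = 83.
Set U(100, d) = 83 and solve.
With g = 100: √100 = 10, so 3d = 83 − 5·10 = 33 and d = 11.
Check: U(100, 11) = 83.

d = 11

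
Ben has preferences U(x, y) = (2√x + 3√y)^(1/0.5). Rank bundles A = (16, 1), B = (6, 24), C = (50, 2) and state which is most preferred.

Evaluate utility at each bundle:
U(A) = 121.000.
U(B) = 384.000.
U(C) = 338.000.
Highest utility is B, so B ≻ C ≻ A.

Bundle B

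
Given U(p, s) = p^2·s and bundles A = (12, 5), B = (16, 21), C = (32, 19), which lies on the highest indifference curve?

Bundle C

Evaluate utility at each bundle:
U(A) = 720.
U(B) = 5376.
U(C) = 19456.
Highest utility is C, so C ≻ B ≻ A.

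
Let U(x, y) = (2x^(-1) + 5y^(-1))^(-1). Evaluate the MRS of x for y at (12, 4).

For CES with ρ = -1, MRS = (2/5)·(y/x)^2.
At (12, 4): MRS = 2/45.
So at (12, 4) the consumer would give up 2/45 units of y for one more unit of x.

MRS = 2/45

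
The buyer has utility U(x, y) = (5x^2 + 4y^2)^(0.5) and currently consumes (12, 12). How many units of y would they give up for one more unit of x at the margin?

MRS = 1.25

For CES with ρ = 2, MRS = (5/4)·(y/x)^(-1).
At (12, 12): MRS = 1.25.
The indifference curve has slope −1.25 at this bundle.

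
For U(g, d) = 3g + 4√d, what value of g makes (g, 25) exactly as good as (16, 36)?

g = 52/3

U(16, 36) = 72.
Set U(g, 25) = 72 and solve.
With d = 25: √25 = 5, so 3g = 72 − 4·5 = 52 and g = 52/3.
Check: U(52/3, 25) = 72.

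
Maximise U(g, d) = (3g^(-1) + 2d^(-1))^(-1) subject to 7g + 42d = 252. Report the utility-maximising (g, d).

g* = 12, d* = 4

For CES with ρ = -1, MRS = (3/2)·(d/g)^2.
Tangency: set MRS = p_g/p_d = 7/42 = 1/6.
So (d/g)^2 = 1/9; taking the square root, d/g = 1/3, i.e. d = (1/3)·g.
Substitute into the budget 7·g + 42·d = 252: 21·g = 252, so g* = 12 and d* = (1/3)·12 = 4.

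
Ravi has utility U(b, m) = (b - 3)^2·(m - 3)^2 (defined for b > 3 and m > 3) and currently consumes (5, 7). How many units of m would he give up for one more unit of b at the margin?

MU_b = 2·(b−3)·(m−3)^2, MU_m = 2·(b−3)^2·(m−3).
MRS = (m−3)/(b−3).
At (5, 7): MRS = 2.
So at (5, 7) the consumer would give up 2 units of m for one more unit of b.

MRS = 2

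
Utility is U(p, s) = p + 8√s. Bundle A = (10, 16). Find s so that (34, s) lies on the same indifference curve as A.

U(10, 16) = 42.
Set U(34, s) = 42 and solve.
With p = 34: 8√s = 42 − 34 = 8, so √s = 1 and s = 1.
Check: U(34, 1) = 42.

s = 1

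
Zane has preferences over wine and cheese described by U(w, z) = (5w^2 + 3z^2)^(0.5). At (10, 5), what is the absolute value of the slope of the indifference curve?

MRS = 10/3

For CES with ρ = 2, MRS = (5/3)·(z/w)^(-1).
At (10, 5): MRS = 10/3.
The indifference curve has slope −10/3 at this bundle.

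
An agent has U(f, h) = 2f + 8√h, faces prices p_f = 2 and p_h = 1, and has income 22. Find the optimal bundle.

MU_f = 2, MU_h = 8/(2√h).
MRS = 2 ÷ (8/(2√h)).
Tangency: set MRS = p_f/p_h = 2/1 = 2.
MRS depends only on h: 0.5·√h = 2 ⇒ √h = 2/0.5 = 4 ⇒ h* = 16.
From the budget, 2·f = 22 − 1·16 = 6, so f* = 3.

f* = 3, h* = 16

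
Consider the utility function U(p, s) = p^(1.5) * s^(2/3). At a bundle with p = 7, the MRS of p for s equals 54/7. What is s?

MU_p = 1.5·√p·s^(2/3) and MU_s = 2/3·p^(1.5)·s^(-1/3).
MRS = MU_p/MU_s = (2.25)·s/p.
Substitute p = 7: MRS = s/(28/9). Setting s/(28/9) = 54/7 gives s = (54/7)·(28/9) = 24.

s = 24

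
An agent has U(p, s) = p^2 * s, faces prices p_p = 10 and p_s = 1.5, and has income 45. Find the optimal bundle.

MU_p = 2·p·s and MU_s = p^2.
MRS = MU_p/MU_s = (2/1)·s/p.
Tangency: set MRS = p_p/p_s = 10/1.5 = 20/3.
So (2/1)·s/p = 20/3, i.e. s = (10/3)·p.
Substitute into the budget 10·p + 1.5·s = 45: 15·p = 45, so p* = 3.
Then s* = (10/3)·3 = 10.

p* = 3, s* = 10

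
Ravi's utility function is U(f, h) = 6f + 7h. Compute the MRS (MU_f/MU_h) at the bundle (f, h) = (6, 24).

MU_f = 6, MU_h = 7, so MRS = 6/7 at every bundle.
At (6, 24): MRS = 6/7.
So at (6, 24) the consumer would give up 6/7 units of h for one more unit of f.

MRS = 6/7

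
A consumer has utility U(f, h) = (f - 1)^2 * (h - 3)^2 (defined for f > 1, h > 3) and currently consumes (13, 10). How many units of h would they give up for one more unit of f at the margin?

MRS = 7/12

MU_f = 2·(f−1)·(h−3)^2, MU_h = 2·(f−1)^2·(h−3).
MRS = (h−3)/(f−1).
At (13, 10): MRS = 7/12.
So at (13, 10) the consumer would give up 7/12 units of h for one more unit of f.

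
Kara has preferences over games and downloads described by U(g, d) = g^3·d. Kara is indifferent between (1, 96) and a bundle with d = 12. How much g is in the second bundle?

g = 2

U(1, 96) = 96.
Set U(g, 12) = 96 and solve.
With d = 12: g^3 = 96/12 = 8; taking the cube root, g = 2.
Check: U(2, 12) = 96.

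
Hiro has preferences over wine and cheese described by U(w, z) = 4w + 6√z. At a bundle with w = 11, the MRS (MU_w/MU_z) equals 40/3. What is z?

z = 100

MU_w = 4, MU_z = 6/(2√z).
MRS = 4 ÷ (6/(2√z)).
MRS depends only on z: (4/3)·√z = 40/3 ⇒ √z = (40/3)/(4/3) = 10 ⇒ z = 100.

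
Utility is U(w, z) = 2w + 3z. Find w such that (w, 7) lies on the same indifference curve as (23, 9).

U(23, 9) = 73.
Set U(w, 7) = 73 and solve.
2w + 3·7 = 73 ⇒ 2w = 52 ⇒ w = 26.
Check: U(26, 7) = 73.

w = 26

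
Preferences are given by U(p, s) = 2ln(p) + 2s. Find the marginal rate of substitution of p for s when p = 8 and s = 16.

MRS = 0.125

MU_p = 2/p, MU_s = 2.
MRS = 2/p ÷ 2.
At (8, 16): MRS = 0.125.
So at (8, 16) the consumer would give up 0.125 units of s for one more unit of p.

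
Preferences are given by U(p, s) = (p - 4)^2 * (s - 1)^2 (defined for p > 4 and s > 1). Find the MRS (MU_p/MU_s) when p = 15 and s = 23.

MRS = 2

MU_p = 2·(p−4)·(s−1)^2, MU_s = 2·(p−4)^2·(s−1).
MRS = (s−1)/(p−4).
At (15, 23): MRS = 2.
So at (15, 23) the consumer would give up 2 units of s for one more unit of p.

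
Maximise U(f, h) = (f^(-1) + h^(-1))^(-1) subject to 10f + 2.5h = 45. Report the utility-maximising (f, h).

For CES with ρ = -1, MRS = (h/f)^2.
Tangency: set MRS = p_f/p_h = 10/2.5 = 4.
So (h/f)^2 = 4; taking the square root, h/f = 2, i.e. h = 2·f.
Substitute into the budget 10·f + 2.5·h = 45: 15·f = 45, so f* = 3 and h* = 2·3 = 6.

f* = 3, h* = 6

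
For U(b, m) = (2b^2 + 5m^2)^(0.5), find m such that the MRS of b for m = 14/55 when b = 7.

For CES with ρ = 2, MRS = (2/5)·(m/b)^(-1).
Setting (2/5)·(m/7)^(-1) = 14/55 gives (m/7)^(-1) = 7/11, so m/7 = 11/7 and m = 11.

m = 11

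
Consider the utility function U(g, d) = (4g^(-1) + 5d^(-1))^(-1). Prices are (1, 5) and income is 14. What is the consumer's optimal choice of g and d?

For CES with ρ = -1, MRS = (4/5)·(d/g)^2.
Tangency: set MRS = p_g/p_d = 1/5 = 0.2.
So (d/g)^2 = 0.25; taking the square root, d/g = 0.5, i.e. d = 0.5·g.
Substitute into the budget 1·g + 5·d = 14: 3.5·g = 14, so g* = 4 and d* = 0.5·4 = 2.

g* = 4, d* = 2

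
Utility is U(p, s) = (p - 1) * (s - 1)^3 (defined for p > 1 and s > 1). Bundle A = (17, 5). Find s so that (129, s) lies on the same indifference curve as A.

U(17, 5) = 1024.
Set U(129, s) = 1024 and solve.
With p = 129: (129 − 1) = 128, so (s − 1)^3 = 1024/128 = 8.
Taking the cube root (with s > 1): s − 1 = 2, so s = 3.
Check: U(129, 3) = 1024.

s = 3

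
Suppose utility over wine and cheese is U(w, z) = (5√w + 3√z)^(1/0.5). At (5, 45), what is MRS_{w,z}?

MRS = 5

For CES with ρ = 0.5, MRS = (5/3)·√(z/w).
At (5, 45): MRS = 5.
The indifference curve has slope −5 at this bundle.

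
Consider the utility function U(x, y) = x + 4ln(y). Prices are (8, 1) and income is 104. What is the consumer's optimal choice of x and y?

x* = 9, y* = 32

MU_x = 1, MU_y = 4/y.
MRS = 1 ÷ (4/y).
Tangency: set MRS = p_x/p_y = 8/1 = 8.
MRS depends only on y: 0.25·y = 8 ⇒ y* = 8/0.25 = 32.
From the budget, 8·x = 104 − 1·32 = 72, so x* = 9.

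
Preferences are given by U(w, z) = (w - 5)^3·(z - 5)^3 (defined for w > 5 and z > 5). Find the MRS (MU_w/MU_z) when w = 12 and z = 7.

MRS = 2/7

MU_w = 3·(w−5)^2·(z−5)^3, MU_z = 3·(w−5)^3·(z−5)^2.
MRS = (z−5)/(w−5).
At (12, 7): MRS = 2/7.
So at (12, 7) the consumer would give up 2/7 units of z for one more unit of w.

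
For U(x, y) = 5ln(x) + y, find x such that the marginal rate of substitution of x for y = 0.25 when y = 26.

x = 20

MU_x = 5/x, MU_y = 1.
MRS = 5/x ÷ 1.
MRS depends only on x: 5/x = 0.25 ⇒ x = 5/0.25 = 20.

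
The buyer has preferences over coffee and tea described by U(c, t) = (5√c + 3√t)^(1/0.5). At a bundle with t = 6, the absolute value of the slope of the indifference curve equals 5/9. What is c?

For CES with ρ = 0.5, MRS = (5/3)·√(t/c).
Setting (5/3)·√(6/c) = 5/9 gives √(6/c) = 1/3, so 6/c = 1/9 and c = 54.

c = 54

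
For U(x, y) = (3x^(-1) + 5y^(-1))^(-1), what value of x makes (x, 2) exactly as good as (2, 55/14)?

U depends on (x, y) only through S = 3x^(-1) + 5y^(-1), so equal utility means equal S. At (2, 55/14): S = 61/22.
With y = 2: 5·2^(-1) = 2.5, so 3x^(-1) = 61/22 − 2.5 = 3/11, i.e. x^(-1) = 1/11.
Hence x = 1/(1/11) = 11.
Check: U(11, 2) = 0.3607.

x = 11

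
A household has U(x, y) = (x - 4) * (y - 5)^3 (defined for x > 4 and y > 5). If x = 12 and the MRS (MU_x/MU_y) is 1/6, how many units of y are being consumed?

y = 9

MU_x = (y−5)^3, MU_y = 3·(x−4)·(y−5)^2.
MRS = (1/3)·(y−5)/(x−4).
Substitute x = 12: MRS = (y − 5)/24. Setting this equal to 1/6 gives y − 5 = (1/6)·24 = 4, so y = 9.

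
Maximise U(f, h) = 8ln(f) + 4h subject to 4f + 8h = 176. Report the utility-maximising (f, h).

MU_f = 8/f, MU_h = 4.
MRS = 8/f ÷ 4.
Tangency: set MRS = p_f/p_h = 4/8 = 0.5.
MRS depends only on f: 2/f = 0.5 ⇒ f* = 2/0.5 = 4.
From the budget, 8·h = 176 − 4·4 = 160, so h* = 20.

f* = 4, h* = 20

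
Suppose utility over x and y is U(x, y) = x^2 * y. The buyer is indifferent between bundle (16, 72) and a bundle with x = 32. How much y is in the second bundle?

U(16, 72) = 18432.
Set U(32, y) = 18432 and solve.
With x = 32: 32^2 = 1024, so y = 18432/1024 = 18.
Check: U(32, 18) = 18432.

y = 18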